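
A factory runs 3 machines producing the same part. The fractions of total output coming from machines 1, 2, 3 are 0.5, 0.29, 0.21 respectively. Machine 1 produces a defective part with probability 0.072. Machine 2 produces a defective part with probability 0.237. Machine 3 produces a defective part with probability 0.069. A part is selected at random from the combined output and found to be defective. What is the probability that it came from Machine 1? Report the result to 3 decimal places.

P(defective|M1) = 0.072; P(defective|M2) = 0.237; P(defective|M3) = 0.069.
Prior × likelihood for each source: 0.5·0.072=0.03600, 0.29·0.237=0.06873, 0.21·0.069=0.01449. Summing gives P(defective) = 0.11922.
P(Machine 1 | defective) = 0.03600 / 0.11922 = 0.302.

Posterior probability ≈ 0.302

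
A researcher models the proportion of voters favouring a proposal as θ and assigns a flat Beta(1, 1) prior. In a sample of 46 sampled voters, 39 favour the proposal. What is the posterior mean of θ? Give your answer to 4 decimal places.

Posterior mean ≈ 0.8333

Observing 39 successes and 7 failures updates Beta(1, 1) by adding the success and failure counts to the two shape parameters: α = 1+39 = 40, β = 1+7 = 8.
E[θ | data] = 40/(40+8) = 0.8333.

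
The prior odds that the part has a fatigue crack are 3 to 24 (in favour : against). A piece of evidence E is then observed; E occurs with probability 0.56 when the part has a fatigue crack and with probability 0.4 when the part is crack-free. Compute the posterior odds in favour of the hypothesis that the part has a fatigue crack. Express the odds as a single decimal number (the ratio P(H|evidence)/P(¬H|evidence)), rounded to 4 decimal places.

Posterior odds ≈ 0.1750

Prior odds = 3/24 = 0.12500. In log-odds, ln(0.12500) = -2.0794.
Add log likelihood ratio: ln(1.4000) = 0.33647.
Posterior log-odds = -1.7430, so posterior odds = exp(-1.7430) = 0.17500.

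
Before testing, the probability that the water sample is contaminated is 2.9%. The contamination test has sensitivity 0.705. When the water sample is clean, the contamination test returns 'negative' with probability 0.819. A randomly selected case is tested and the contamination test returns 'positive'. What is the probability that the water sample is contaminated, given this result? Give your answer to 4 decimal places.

Write H for 'the water sample is contaminated'. Prior odds H:¬H = 0.029/0.971 = 0.029866. For the 'positive' outcome, the likelihood ratio is 0.705/0.181 = 3.8950.
Posterior odds = 0.029866 × 3.8950 = 0.11633, so P(H|E) = 0.11633/(1+0.11633) = 0.1042.

P(H | E) ≈ 0.1042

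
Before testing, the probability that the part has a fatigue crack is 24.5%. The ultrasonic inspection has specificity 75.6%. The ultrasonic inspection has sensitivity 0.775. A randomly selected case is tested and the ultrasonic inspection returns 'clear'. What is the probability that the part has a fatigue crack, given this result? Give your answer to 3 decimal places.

P(H | E) ≈ 0.088

Write H for 'the part has a fatigue crack'. Prior odds H:¬H = 0.245/0.755 = 0.32450. For the 'clear' outcome, the likelihood ratio is 0.225/0.756 = 0.29762.
Posterior odds = 0.32450 × 0.29762 = 0.096578, so P(H|E) = 0.096578/(1+0.096578) = 0.088.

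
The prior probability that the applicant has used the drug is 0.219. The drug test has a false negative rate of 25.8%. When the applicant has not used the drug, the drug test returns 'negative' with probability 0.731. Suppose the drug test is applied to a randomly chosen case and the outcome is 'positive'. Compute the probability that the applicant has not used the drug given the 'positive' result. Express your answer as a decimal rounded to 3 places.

P(¬H | E) ≈ 0.564

Let H be the event that the applicant has used the drug. P(H) = 0.219, so P(¬H) = 0.781. With E the 'positive' result, P(E|H) = 0.742 and P(E|¬H) = 0.269.
P(E) = 0.742·0.219 + 0.269·0.781 = 0.16250 + 0.21009 = 0.37259.
By Bayes' theorem, P(H|E) = 0.16250 / 0.37259 = 0.436. Hence P(¬H|E) = 1 − 0.436 = 0.564.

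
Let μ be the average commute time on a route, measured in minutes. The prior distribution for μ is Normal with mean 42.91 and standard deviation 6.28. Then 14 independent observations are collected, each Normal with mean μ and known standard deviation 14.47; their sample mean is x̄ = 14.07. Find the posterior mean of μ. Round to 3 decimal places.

Posterior mean ≈ 22.000

With known σ, the Normal prior is conjugate. Weight on the data is w = (n/σ²)/(n/σ² + 1/τ₀²) = 0.0668638/(0.0668638+0.0253560) = 0.72505.
Posterior mean = w·x̄ + (1−w)·μ₀ = 0.72505·14.07 + 0.27495·42.91 = 22.000.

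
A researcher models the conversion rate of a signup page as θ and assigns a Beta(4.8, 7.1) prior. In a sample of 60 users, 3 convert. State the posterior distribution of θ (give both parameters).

Posterior: Beta(7.8, 64.1)

The binomial likelihood is conjugate to the Beta prior: with 3 successes and 57 failures, the posterior is Beta(4.8+3, 7.1+57) = Beta(7.8, 64.1).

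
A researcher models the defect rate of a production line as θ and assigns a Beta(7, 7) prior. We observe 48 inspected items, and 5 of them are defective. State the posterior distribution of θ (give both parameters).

Posterior: Beta(12, 50)

Observing 5 successes and 43 failures updates Beta(7, 7) by adding the success and failure counts to the two shape parameters: α = 7+5 = 12, β = 7+43 = 50.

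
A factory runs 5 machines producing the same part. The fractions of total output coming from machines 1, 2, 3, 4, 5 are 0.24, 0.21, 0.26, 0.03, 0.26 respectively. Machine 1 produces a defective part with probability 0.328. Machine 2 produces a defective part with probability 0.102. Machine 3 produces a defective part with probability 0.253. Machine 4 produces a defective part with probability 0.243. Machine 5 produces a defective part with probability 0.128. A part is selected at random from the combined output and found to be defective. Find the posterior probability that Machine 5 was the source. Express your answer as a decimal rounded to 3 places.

P(defective|M1) = 0.328; P(defective|M2) = 0.102; P(defective|M3) = 0.253; P(defective|M4) = 0.243; P(defective|M5) = 0.128.
Prior × likelihood for each source: 0.24·0.328=0.07872, 0.21·0.102=0.02142, 0.26·0.253=0.06578, 0.03·0.243=0.007290, 0.26·0.128=0.03328. Summing gives P(defective) = 0.20649.
P(Machine 5 | defective) = 0.03328 / 0.20649 = 0.161.

Posterior probability ≈ 0.161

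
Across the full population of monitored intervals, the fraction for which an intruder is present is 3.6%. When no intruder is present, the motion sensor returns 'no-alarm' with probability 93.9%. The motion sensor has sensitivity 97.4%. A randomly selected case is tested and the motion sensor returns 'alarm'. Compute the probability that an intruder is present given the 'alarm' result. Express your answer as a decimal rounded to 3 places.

P(H | E) ≈ 0.374

Write H for 'an intruder is present'. Prior odds H:¬H = 0.036/0.964 = 0.037344. For the 'alarm' outcome, the likelihood ratio is 0.974/0.061 = 15.967.
Posterior odds = 0.037344 × 15.967 = 0.59629, so P(H|E) = 0.59629/(1+0.59629) = 0.374.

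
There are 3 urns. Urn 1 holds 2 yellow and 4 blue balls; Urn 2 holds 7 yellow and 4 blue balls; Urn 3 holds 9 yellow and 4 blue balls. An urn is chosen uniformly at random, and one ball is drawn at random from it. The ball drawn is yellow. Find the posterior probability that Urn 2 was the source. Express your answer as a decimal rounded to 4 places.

P(yellow|Urn 1) = 0.3333; P(yellow|Urn 2) = 0.6364; P(yellow|Urn 3) = 0.6923.
Prior × likelihood for each source: 0.333333·0.3333=0.1111, 0.333333·0.6364=0.2121, 0.333333·0.6923=0.2308. Summing gives P(yellow) = 0.55400.
P(Urn 2 | yellow) = 0.2121 / 0.55400 = 0.3829.

Posterior probability ≈ 0.3829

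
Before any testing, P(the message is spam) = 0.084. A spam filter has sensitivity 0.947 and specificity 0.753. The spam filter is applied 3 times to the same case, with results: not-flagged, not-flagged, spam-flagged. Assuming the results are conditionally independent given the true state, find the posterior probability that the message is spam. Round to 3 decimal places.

With H the event that the message is spam, the joint likelihood of the observed sequence is P(data|H) = 0.053·0.053·0.947 = 0.0026601 and P(data|¬H) = 0.753·0.753·0.247 = 0.14005.
Bayes: P(H|data) = 0.084·0.0026601 / (0.084·0.0026601 + 0.916·0.14005) = 0.00022345/0.12851 = 0.0017.

Posterior P(H) ≈ 0.002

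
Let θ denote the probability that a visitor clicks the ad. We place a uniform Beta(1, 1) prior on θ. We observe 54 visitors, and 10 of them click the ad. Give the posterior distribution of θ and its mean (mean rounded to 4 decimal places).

Posterior: Beta(11, 45); mean ≈ 0.1964

The binomial likelihood is conjugate to the Beta prior: with 10 successes and 44 failures, the posterior is Beta(1+10, 1+44) = Beta(11, 45).
E[θ | data] = 11/(11+45) = 0.1964.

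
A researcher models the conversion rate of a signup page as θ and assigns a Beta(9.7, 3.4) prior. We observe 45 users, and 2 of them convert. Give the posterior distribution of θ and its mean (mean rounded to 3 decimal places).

Posterior: Beta(11.7, 46.4); mean ≈ 0.201

Observing 2 successes and 43 failures updates Beta(9.7, 3.4) by adding the success and failure counts to the two shape parameters: α = 9.7+2 = 11.7, β = 3.4+43 = 46.4.
E[θ | data] = 11.7/(11.7+46.4) = 0.201.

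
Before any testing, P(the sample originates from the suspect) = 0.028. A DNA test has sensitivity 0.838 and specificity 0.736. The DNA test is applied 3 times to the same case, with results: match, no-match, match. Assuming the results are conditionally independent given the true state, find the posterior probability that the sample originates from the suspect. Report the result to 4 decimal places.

Posterior P(H) ≈ 0.0601

Let H be the event that the sample originates from the suspect; start with P(H) = 0.028. P('match'|H) = 0.838, P('match'|¬H) = 0.264.
Update on result 1 ('match'): P(H) ← 0.838·0.0280 / (0.838·0.0280 + 0.264·0.9720) = 0.023464/0.28007 = 0.0838.
Update on result 2 ('no-match'): P(H) ← 0.162·0.0838 / (0.162·0.0838 + 0.736·0.9162) = 0.013572/0.68791 = 0.0197.
Update on result 3 ('match'): P(H) ← 0.838·0.0197 / (0.838·0.0197 + 0.264·0.9803) = 0.016533/0.27532 = 0.0601.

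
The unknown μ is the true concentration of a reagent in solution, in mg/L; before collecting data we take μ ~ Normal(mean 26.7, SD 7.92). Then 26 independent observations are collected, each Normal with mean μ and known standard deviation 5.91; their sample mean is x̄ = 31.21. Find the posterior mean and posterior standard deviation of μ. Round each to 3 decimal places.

Posterior mean ≈ 31.115; posterior SD ≈ 1.147

Prior precision 1/τ₀² = 1/7.92² = 0.0159423; data precision n/σ² = 26/5.91² = 0.744386.
Posterior precision = 0.0159423 + 0.744386 = 0.760329, giving posterior SD = 1/√0.760329 = 1.147.
Posterior mean = (0.0159423·26.7 + 0.744386·31.21) / 0.760329 = 31.115.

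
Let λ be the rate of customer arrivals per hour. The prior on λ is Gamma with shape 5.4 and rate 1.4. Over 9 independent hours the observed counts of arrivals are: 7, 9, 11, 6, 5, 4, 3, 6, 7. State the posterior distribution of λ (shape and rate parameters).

Posterior: Gamma(shape=63.4, rate=10.4)

Total count ∑xᵢ = 58 over n = 9 hours.
Gamma is conjugate to the Poisson likelihood: posterior is Gamma(shape = 5.4+58 = 63.4, rate = 1.4+9 = 10.4).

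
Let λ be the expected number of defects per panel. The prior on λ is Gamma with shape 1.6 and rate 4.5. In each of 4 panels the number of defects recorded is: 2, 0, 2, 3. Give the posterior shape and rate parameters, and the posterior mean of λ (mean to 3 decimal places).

The Poisson likelihood adds the total count to the shape and the number of exposure periods to the rate. Here ∑xᵢ = 7 and n = 4, so shape 1.6→8.6 and rate 4.5→8.5.
E[λ | data] = 8.6/8.5 = 1.012.

Posterior: Gamma(shape=8.6, rate=8.5); mean ≈ 1.012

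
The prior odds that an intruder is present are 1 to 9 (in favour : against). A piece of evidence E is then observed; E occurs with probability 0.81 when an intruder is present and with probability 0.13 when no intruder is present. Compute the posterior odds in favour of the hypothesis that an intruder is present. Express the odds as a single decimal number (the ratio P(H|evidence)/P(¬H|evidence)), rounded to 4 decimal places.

Posterior odds ≈ 0.6923

Prior odds = 1/9 = 0.11111. In log-odds, ln(0.11111) = -2.1972.
Add log likelihood ratio: ln(6.2308) = 1.8295.
Posterior log-odds = -0.36772, so posterior odds = exp(-0.36772) = 0.69231.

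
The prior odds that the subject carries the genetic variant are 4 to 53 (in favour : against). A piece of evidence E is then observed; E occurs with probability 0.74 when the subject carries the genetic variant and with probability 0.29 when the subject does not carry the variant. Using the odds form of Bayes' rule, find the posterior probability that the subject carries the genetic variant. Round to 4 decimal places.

Prior odds = 4/53 = 0.075472.
Likelihood ratio for E = 0.74/0.29 = 2.5517.
Posterior odds = prior odds × LR = 0.19258.
Posterior probability = odds/(1+odds) = 0.19258/1.1926 = 0.1615.

Posterior probability ≈ 0.1615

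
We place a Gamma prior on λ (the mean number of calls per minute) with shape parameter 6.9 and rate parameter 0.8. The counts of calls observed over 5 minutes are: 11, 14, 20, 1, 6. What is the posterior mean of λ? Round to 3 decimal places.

Posterior mean ≈ 10.155

Total count ∑xᵢ = 52 over n = 5 minutes.
Gamma is conjugate to the Poisson likelihood: posterior is Gamma(shape = 6.9+52 = 58.9, rate = 0.8+5 = 5.8).
Posterior mean = shape/rate = 58.9/5.8 = 10.155.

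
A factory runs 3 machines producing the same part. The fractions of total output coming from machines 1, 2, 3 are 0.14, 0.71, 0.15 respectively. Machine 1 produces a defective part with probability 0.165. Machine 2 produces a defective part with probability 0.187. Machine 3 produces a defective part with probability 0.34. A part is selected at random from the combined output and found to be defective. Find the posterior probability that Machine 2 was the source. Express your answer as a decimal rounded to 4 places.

Posterior probability ≈ 0.6418

P(defective|M1) = 0.165; P(defective|M2) = 0.187; P(defective|M3) = 0.34.
Prior × likelihood for each source: 0.14·0.165=0.02310, 0.71·0.187=0.1328, 0.15·0.34=0.05100. Summing gives P(defective) = 0.20687.
P(Machine 2 | defective) = 0.1328 / 0.20687 = 0.6418.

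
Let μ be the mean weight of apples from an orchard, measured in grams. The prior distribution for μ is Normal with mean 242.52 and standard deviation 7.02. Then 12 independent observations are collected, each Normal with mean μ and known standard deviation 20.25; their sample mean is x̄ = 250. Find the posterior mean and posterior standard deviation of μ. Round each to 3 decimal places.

Posterior mean ≈ 246.937; posterior SD ≈ 4.492

With known σ, the Normal prior is conjugate. Weight on the data is w = (n/σ²)/(n/σ² + 1/τ₀²) = 0.0292638/(0.0292638+0.0202920) = 0.59052.
Posterior mean = w·x̄ + (1−w)·μ₀ = 0.59052·250 + 0.40948·242.52 = 246.937. Posterior variance = 1/(0.0292638+0.0202920) = 20.1792, so SD = 4.492.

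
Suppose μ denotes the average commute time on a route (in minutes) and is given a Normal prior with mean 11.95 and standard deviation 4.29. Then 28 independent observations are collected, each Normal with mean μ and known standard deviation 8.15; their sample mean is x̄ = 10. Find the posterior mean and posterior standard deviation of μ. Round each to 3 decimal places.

With known σ, the Normal prior is conjugate. Weight on the data is w = (n/σ²)/(n/σ² + 1/τ₀²) = 0.421544/(0.421544+0.0543357) = 0.88582.
Posterior mean = w·x̄ + (1−w)·μ₀ = 0.88582·10 + 0.11418·11.95 = 10.223. Posterior variance = 1/(0.421544+0.0543357) = 2.10137, so SD = 1.450.

Posterior mean ≈ 10.223; posterior SD ≈ 1.450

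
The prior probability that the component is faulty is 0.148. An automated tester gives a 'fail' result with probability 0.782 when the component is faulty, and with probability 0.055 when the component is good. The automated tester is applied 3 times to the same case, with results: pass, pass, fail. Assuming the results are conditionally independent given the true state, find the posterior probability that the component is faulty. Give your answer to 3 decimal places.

With H the event that the component is faulty, the joint likelihood of the observed sequence is P(data|H) = 0.218·0.218·0.782 = 0.037164 and P(data|¬H) = 0.945·0.945·0.055 = 0.049116.
Bayes: P(H|data) = 0.148·0.037164 / (0.148·0.037164 + 0.852·0.049116) = 0.0055002/0.047347 = 0.1162.

Posterior P(H) ≈ 0.116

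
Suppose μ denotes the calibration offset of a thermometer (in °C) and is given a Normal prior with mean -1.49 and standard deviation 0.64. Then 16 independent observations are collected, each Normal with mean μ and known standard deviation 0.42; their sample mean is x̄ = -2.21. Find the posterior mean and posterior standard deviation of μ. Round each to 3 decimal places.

Prior precision 1/τ₀² = 1/0.64² = 2.44141; data precision n/σ² = 16/0.42² = 90.7029.
Posterior precision = 2.44141 + 90.7029 = 93.1444, giving posterior SD = 1/√93.1444 = 0.104.
Posterior mean = (2.44141·-1.49 + 90.7029·-2.21) / 93.1444 = -2.191.

Posterior mean ≈ -2.191; posterior SD ≈ 0.104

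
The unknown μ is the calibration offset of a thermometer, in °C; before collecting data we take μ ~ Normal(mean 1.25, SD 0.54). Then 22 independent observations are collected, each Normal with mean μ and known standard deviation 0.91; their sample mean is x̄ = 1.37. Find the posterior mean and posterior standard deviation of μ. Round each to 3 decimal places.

Posterior mean ≈ 1.356; posterior SD ≈ 0.183

With known σ, the Normal prior is conjugate. Weight on the data is w = (n/σ²)/(n/σ² + 1/τ₀²) = 26.5668/(26.5668+3.42936) = 0.88567.
Posterior mean = w·x̄ + (1−w)·μ₀ = 0.88567·1.37 + 0.11433·1.25 = 1.356. Posterior variance = 1/(26.5668+3.42936) = 0.0333376, so SD = 0.183.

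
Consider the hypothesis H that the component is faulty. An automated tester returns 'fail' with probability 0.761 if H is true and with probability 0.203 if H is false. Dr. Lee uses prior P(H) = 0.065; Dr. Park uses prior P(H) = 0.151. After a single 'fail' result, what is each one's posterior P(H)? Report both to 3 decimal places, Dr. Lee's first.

The likelihood ratio for a 'fail' result is 0.761/0.203 = 3.7488.
Dr. Lee: prior odds 0.065/0.935 = 0.069519; posterior odds 0.26061; posterior probability 0.207.
Dr. Park: prior odds 0.151/0.849 = 0.17786; posterior odds 0.66674; posterior probability 0.400.

Dr. Lee: 0.207; Dr. Park: 0.400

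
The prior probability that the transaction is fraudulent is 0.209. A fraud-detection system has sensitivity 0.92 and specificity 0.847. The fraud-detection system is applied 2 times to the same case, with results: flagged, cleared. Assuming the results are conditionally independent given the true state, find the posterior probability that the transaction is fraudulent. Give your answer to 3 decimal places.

Let H be the event that the transaction is fraudulent; start with P(H) = 0.209. P('flagged'|H) = 0.92, P('flagged'|¬H) = 0.153.
Update on result 1 ('flagged'): P(H) ← 0.92·0.2090 / (0.92·0.2090 + 0.153·0.7910) = 0.19228/0.31330 = 0.6137.
Update on result 2 ('cleared'): P(H) ← 0.08·0.6137 / (0.08·0.6137 + 0.847·0.3863) = 0.049098/0.37628 = 0.1305.

Posterior P(H) ≈ 0.130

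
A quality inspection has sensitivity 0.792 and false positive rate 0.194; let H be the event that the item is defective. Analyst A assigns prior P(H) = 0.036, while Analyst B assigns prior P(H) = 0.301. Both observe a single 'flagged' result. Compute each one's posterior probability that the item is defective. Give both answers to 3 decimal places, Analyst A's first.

The likelihood ratio for a 'flagged' result is 0.792/0.194 = 4.0825.
Analyst A: prior odds 0.036/0.964 = 0.037344; posterior odds 0.15246; posterior probability 0.132.
Analyst B: prior odds 0.301/0.699 = 0.43062; posterior odds 1.7580; posterior probability 0.637.

Analyst A: 0.132; Analyst B: 0.637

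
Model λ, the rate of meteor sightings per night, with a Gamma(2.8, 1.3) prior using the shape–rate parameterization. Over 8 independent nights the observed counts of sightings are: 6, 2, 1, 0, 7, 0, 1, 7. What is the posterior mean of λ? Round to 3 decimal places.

Posterior mean ≈ 2.882

The Poisson likelihood adds the total count to the shape and the number of exposure periods to the rate. Here ∑xᵢ = 24 and n = 8, so shape 2.8→26.8 and rate 1.3→9.3.
E[λ | data] = 26.8/9.3 = 2.882.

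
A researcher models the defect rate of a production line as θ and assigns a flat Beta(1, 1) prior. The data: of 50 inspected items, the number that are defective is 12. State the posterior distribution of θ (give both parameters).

Observing 12 successes and 38 failures updates Beta(1, 1) by adding the success and failure counts to the two shape parameters: α = 1+12 = 13, β = 1+38 = 39.

Posterior: Beta(13, 39)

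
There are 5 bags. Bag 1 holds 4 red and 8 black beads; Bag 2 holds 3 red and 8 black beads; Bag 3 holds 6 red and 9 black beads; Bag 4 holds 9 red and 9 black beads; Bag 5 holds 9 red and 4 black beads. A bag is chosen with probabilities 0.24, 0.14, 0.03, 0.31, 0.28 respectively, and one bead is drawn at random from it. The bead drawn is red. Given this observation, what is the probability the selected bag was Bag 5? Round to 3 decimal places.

Posterior probability ≈ 0.405

Tabulate prior·likelihood by source: [1] prior 0.24, lik 0.3333, product 0.08000; [2] prior 0.14, lik 0.2727, product 0.03818; [3] prior 0.03, lik 0.4, product 0.01200; [4] prior 0.31, lik 0.5, product 0.1550; [5] prior 0.28, lik 0.6923, product 0.1938.
Normalizing constant = 0.47903; the posterior for Bag 5 is its product over the sum, 0.1938/0.47903 = 0.405.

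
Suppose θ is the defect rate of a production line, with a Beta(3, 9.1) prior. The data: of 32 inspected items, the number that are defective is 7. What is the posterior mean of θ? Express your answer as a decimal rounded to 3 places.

Observing 7 successes and 25 failures updates Beta(3, 9.1) by adding the success and failure counts to the two shape parameters: α = 3+7 = 10, β = 9.1+25 = 34.1.
E[θ | data] = 10/(10+34.1) = 0.227.

Posterior mean ≈ 0.227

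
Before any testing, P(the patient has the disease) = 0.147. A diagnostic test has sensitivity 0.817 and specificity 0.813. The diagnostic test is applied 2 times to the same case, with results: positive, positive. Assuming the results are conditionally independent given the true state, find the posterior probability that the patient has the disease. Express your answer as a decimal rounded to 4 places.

Posterior P(H) ≈ 0.7669

Let H be the event that the patient has the disease; start with P(H) = 0.147. P('positive'|H) = 0.817, P('positive'|¬H) = 0.187.
Update on result 1 ('positive'): P(H) ← 0.817·0.1470 / (0.817·0.1470 + 0.187·0.8530) = 0.12010/0.27961 = 0.4295.
Update on result 2 ('positive'): P(H) ← 0.817·0.4295 / (0.817·0.4295 + 0.187·0.5705) = 0.35092/0.45760 = 0.7669.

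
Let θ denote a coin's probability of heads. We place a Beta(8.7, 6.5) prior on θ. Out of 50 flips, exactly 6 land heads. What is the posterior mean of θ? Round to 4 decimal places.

The binomial likelihood is conjugate to the Beta prior: with 6 successes and 44 failures, the posterior is Beta(8.7+6, 6.5+44) = Beta(14.7, 50.5).
E[θ | data] = 14.7/(14.7+50.5) = 0.2255.

Posterior mean ≈ 0.2255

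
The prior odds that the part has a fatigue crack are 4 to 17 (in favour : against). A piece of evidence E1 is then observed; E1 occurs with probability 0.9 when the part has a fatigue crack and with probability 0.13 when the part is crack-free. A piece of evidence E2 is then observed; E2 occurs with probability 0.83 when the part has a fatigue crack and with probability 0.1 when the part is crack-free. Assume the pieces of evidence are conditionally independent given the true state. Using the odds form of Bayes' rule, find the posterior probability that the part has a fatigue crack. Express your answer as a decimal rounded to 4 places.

Posterior probability ≈ 0.9311

Prior odds = 4/17 = 0.23529. In log-odds, ln(0.23529) = -1.4469.
Add log likelihood ratios: ln(6.9231) + ln(8.3000) = 4.0511.
Posterior log-odds = 2.6042, so posterior odds = exp(2.6042) = 13.520. Converting, P(H|E) = 13.520/14.520 = 0.9311.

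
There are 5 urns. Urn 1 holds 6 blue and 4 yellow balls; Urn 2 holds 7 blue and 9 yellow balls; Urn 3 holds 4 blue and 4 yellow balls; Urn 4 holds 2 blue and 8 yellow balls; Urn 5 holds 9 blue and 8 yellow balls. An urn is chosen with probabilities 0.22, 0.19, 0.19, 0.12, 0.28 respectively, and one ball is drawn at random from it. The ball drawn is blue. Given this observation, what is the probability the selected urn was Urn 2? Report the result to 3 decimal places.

Posterior probability ≈ 0.172

P(blue|Urn 1) = 0.6; P(blue|Urn 2) = 0.4375; P(blue|Urn 3) = 0.5; P(blue|Urn 4) = 0.2; P(blue|Urn 5) = 0.5294.
Prior × likelihood for each source: 0.22·0.6=0.1320, 0.19·0.4375=0.08313, 0.19·0.5=0.09500, 0.12·0.2=0.02400, 0.28·0.5294=0.1482. Summing gives P(blue) = 0.48236.
P(Urn 2 | blue) = 0.08313 / 0.48236 = 0.172.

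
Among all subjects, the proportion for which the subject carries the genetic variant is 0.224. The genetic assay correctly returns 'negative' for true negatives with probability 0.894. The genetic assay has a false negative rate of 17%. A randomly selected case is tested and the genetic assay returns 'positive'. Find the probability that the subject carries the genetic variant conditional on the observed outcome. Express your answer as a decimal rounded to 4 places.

P(H | E) ≈ 0.6933

Let H be the event that the subject carries the genetic variant. P(H) = 0.224, so P(¬H) = 0.776. With E the 'positive' result, P(E|H) = 0.83 and P(E|¬H) = 0.106.
P(E) = 0.83·0.224 + 0.106·0.776 = 0.18592 + 0.082256 = 0.26818.
By Bayes' theorem, P(H|E) = 0.18592 / 0.26818 = 0.6933.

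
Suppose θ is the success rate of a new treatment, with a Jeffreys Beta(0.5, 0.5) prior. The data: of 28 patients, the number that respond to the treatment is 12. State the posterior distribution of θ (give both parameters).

Observing 12 successes and 16 failures updates Beta(0.5, 0.5) by adding the success and failure counts to the two shape parameters: α = 0.5+12 = 12.5, β = 0.5+16 = 16.5.

Posterior: Beta(12.5, 16.5)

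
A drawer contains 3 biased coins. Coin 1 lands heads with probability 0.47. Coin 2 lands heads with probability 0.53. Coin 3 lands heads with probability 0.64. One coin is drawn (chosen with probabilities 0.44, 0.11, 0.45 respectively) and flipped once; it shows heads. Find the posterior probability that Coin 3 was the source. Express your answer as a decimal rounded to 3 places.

Posterior probability ≈ 0.521

Tabulate prior·likelihood by source: [1] prior 0.44, lik 0.47, product 0.2068; [2] prior 0.11, lik 0.53, product 0.05830; [3] prior 0.45, lik 0.64, product 0.2880.
Normalizing constant = 0.55310; the posterior for Coin 3 is its product over the sum, 0.2880/0.55310 = 0.521.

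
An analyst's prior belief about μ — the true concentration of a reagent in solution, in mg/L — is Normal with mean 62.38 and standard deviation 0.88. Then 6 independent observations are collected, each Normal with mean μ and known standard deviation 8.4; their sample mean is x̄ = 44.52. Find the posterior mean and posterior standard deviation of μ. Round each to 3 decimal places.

With known σ, the Normal prior is conjugate. Weight on the data is w = (n/σ²)/(n/σ² + 1/τ₀²) = 0.0850340/(0.0850340+1.29132) = 0.061782.
Posterior mean = w·x̄ + (1−w)·μ₀ = 0.061782·44.52 + 0.93822·62.38 = 61.277. Posterior variance = 1/(0.0850340+1.29132) = 0.726556, so SD = 0.852.

Posterior mean ≈ 61.277; posterior SD ≈ 0.852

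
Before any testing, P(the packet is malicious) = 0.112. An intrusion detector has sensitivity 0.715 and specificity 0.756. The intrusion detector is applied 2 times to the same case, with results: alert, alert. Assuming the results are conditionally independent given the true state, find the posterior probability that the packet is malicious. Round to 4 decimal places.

With H the event that the packet is malicious, the joint likelihood of the observed sequence is P(data|H) = 0.715·0.715 = 0.51122 and P(data|¬H) = 0.244·0.244 = 0.059536.
Bayes: P(H|data) = 0.112·0.51122 / (0.112·0.51122 + 0.888·0.059536) = 0.057257/0.11013 = 0.5199.

Posterior P(H) ≈ 0.5199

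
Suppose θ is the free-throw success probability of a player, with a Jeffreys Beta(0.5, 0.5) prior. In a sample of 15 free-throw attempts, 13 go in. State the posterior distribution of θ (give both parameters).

The binomial likelihood is conjugate to the Beta prior: with 13 successes and 2 failures, the posterior is Beta(0.5+13, 0.5+2) = Beta(13.5, 2.5).

Posterior: Beta(13.5, 2.5)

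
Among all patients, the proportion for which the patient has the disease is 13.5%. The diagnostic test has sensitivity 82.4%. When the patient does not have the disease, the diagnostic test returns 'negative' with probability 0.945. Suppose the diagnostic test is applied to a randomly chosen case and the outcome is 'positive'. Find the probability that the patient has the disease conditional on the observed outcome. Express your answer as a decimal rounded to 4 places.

Write H for 'the patient has the disease'. Prior odds H:¬H = 0.135/0.865 = 0.15607. For the 'positive' outcome, the likelihood ratio is 0.824/0.055 = 14.982.
Posterior odds = 0.15607 × 14.982 = 2.3382, so P(H|E) = 2.3382/(1+2.3382) = 0.7004.

P(H | E) ≈ 0.7004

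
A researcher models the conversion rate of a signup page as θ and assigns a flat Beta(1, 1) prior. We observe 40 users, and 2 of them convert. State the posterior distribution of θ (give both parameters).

The binomial likelihood is conjugate to the Beta prior: with 2 successes and 38 failures, the posterior is Beta(1+2, 1+38) = Beta(3, 39).

Posterior: Beta(3, 39)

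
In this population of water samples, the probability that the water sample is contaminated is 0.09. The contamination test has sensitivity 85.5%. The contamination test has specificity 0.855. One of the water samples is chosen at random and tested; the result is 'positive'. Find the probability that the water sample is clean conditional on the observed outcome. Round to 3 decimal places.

P(¬H | E) ≈ 0.632

Write H for 'the water sample is contaminated'. Prior odds H:¬H = 0.09/0.91 = 0.098901. For the 'positive' outcome, the likelihood ratio is 0.855/0.145 = 5.8966.
Posterior odds = 0.098901 × 5.8966 = 0.58318, so P(H|E) = 0.58318/(1+0.58318) = 0.368. Then P(¬H|E) = 1 − 0.368 = 0.632.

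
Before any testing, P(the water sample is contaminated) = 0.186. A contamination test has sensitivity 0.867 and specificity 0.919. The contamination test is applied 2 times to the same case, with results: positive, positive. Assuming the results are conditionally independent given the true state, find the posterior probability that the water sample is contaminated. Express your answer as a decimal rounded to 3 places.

Let H be the event that the water sample is contaminated; start with P(H) = 0.186. P('positive'|H) = 0.867, P('positive'|¬H) = 0.081.
Update on result 1 ('positive'): P(H) ← 0.867·0.1860 / (0.867·0.1860 + 0.081·0.8140) = 0.16126/0.22720 = 0.7098.
Update on result 2 ('positive'): P(H) ← 0.867·0.7098 / (0.867·0.7098 + 0.081·0.2902) = 0.61539/0.63890 = 0.9632.

Posterior P(H) ≈ 0.963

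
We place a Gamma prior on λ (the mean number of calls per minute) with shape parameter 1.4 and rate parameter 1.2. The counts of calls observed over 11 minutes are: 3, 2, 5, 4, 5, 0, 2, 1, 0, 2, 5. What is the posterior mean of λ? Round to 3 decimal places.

Posterior mean ≈ 2.492

The Poisson likelihood adds the total count to the shape and the number of exposure periods to the rate. Here ∑xᵢ = 29 and n = 11, so shape 1.4→30.4 and rate 1.2→12.2.
E[λ | data] = 30.4/12.2 = 2.492.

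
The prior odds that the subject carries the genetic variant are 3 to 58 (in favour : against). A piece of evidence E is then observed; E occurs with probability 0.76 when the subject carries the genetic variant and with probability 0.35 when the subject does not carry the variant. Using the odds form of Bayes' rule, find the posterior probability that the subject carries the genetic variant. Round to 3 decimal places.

Posterior probability ≈ 0.101

Prior odds = 3/58 = 0.051724. In log-odds, ln(0.051724) = -2.9618.
Add log likelihood ratio: ln(2.1714) = 0.77539.
Posterior log-odds = -2.1864, so posterior odds = exp(-2.1864) = 0.11232. Converting, P(H|E) = 0.11232/1.1123 = 0.101.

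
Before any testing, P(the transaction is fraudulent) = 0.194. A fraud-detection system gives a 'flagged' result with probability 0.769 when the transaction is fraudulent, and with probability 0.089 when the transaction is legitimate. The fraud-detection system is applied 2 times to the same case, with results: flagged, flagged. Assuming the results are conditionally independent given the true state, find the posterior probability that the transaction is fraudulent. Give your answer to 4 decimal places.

With H the event that the transaction is fraudulent, the joint likelihood of the observed sequence is P(data|H) = 0.769·0.769 = 0.59136 and P(data|¬H) = 0.089·0.089 = 0.0079210.
Bayes: P(H|data) = 0.194·0.59136 / (0.194·0.59136 + 0.806·0.0079210) = 0.11472/0.12111 = 0.9473.

Posterior P(H) ≈ 0.9473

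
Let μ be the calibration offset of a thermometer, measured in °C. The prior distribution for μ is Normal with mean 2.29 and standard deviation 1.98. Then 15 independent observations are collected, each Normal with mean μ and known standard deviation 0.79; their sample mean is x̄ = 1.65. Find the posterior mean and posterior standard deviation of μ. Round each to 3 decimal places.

Posterior mean ≈ 1.657; posterior SD ≈ 0.203

With known σ, the Normal prior is conjugate. Weight on the data is w = (n/σ²)/(n/σ² + 1/τ₀²) = 24.0346/(24.0346+0.255076) = 0.98950.
Posterior mean = w·x̄ + (1−w)·μ₀ = 0.98950·1.65 + 0.010501·2.29 = 1.657. Posterior variance = 1/(24.0346+0.255076) = 0.0411697, so SD = 0.203.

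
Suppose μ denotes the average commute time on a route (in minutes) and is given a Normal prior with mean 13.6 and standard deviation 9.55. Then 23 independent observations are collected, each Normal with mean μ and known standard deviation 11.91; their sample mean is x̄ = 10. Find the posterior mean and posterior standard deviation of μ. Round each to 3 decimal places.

With known σ, the Normal prior is conjugate. Weight on the data is w = (n/σ²)/(n/σ² + 1/τ₀²) = 0.162145/(0.162145+0.0109646) = 0.93666.
Posterior mean = w·x̄ + (1−w)·μ₀ = 0.93666·10 + 0.063339·13.6 = 10.228. Posterior variance = 1/(0.162145+0.0109646) = 5.77668, so SD = 2.403.

Posterior mean ≈ 10.228; posterior SD ≈ 2.403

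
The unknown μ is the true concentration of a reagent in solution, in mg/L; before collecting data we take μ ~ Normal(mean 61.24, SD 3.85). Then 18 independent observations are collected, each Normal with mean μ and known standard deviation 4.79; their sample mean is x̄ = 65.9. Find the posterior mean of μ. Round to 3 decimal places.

Posterior mean ≈ 65.531

With known σ, the Normal prior is conjugate. Weight on the data is w = (n/σ²)/(n/σ² + 1/τ₀²) = 0.784515/(0.784515+0.0674650) = 0.92081.
Posterior mean = w·x̄ + (1−w)·μ₀ = 0.92081·65.9 + 0.079186·61.24 = 65.531.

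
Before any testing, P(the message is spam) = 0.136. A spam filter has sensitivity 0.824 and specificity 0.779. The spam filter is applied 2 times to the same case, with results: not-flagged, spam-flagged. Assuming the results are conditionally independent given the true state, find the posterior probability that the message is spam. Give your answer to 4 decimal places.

Posterior P(H) ≈ 0.1171

With H the event that the message is spam, the joint likelihood of the observed sequence is P(data|H) = 0.176·0.824 = 0.14502 and P(data|¬H) = 0.779·0.221 = 0.17216.
Bayes: P(H|data) = 0.136·0.14502 / (0.136·0.14502 + 0.864·0.17216) = 0.019723/0.16847 = 0.1171.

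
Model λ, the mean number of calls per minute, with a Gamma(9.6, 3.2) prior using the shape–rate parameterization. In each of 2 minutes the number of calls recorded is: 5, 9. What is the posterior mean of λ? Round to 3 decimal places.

Total count ∑xᵢ = 14 over n = 2 minutes.
Gamma is conjugate to the Poisson likelihood: posterior is Gamma(shape = 9.6+14 = 23.6, rate = 3.2+2 = 5.2).
Posterior mean = shape/rate = 23.6/5.2 = 4.538.

Posterior mean ≈ 4.538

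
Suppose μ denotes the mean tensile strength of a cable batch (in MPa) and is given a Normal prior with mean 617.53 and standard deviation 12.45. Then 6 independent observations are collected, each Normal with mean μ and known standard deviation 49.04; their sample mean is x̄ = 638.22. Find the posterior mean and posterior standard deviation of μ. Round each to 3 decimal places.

Prior precision 1/τ₀² = 1/12.45² = 0.00645151; data precision n/σ² = 6/49.04² = 0.00249488.
Posterior precision = 0.00645151 + 0.00249488 = 0.00894639, giving posterior SD = 1/√0.00894639 = 10.572.
Posterior mean = (0.00645151·617.53 + 0.00249488·638.22) / 0.00894639 = 623.300.

Posterior mean ≈ 623.300; posterior SD ≈ 10.572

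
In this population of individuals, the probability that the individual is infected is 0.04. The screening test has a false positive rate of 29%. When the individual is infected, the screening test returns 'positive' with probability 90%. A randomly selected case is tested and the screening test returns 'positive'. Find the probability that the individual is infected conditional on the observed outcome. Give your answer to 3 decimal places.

Let H be the event that the individual is infected. P(H) = 0.04, so P(¬H) = 0.96. With E the 'positive' result, P(E|H) = 0.9 and P(E|¬H) = 0.29.
P(E) = 0.9·0.04 + 0.29·0.96 = 0.036000 + 0.27840 = 0.31440.
By Bayes' theorem, P(H|E) = 0.036000 / 0.31440 = 0.115.

P(H | E) ≈ 0.115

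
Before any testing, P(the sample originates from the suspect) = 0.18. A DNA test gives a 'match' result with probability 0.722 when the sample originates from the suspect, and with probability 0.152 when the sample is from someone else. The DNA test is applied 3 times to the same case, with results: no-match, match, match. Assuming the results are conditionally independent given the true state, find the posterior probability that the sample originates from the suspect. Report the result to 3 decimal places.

Let H be the event that the sample originates from the suspect; start with P(H) = 0.18. P('match'|H) = 0.722, P('match'|¬H) = 0.152.
Update on result 1 ('no-match'): P(H) ← 0.278·0.1800 / (0.278·0.1800 + 0.848·0.8200) = 0.050040/0.74540 = 0.0671.
Update on result 2 ('match'): P(H) ← 0.722·0.0671 / (0.722·0.0671 + 0.152·0.9329) = 0.048469/0.19027 = 0.2547.
Update on result 3 ('match'): P(H) ← 0.722·0.2547 / (0.722·0.2547 + 0.152·0.7453) = 0.18393/0.29720 = 0.6189.

Posterior P(H) ≈ 0.619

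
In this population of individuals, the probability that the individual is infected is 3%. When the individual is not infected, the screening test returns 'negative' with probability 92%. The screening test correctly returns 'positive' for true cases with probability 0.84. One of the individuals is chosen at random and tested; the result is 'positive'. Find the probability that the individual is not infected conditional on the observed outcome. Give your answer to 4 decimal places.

Write H for 'the individual is infected'. Prior odds H:¬H = 0.03/0.97 = 0.030928. For the 'positive' outcome, the likelihood ratio is 0.84/0.08 = 10.500.
Posterior odds = 0.030928 × 10.500 = 0.32474, so P(H|E) = 0.32474/(1+0.32474) = 0.2451. Then P(¬H|E) = 1 − 0.2451 = 0.7549.

P(¬H | E) ≈ 0.7549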